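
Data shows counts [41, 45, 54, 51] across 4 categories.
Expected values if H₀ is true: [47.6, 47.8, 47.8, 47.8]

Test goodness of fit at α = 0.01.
Chi-square goodness of fit test:
H₀: observed counts match expected distribution
H₁: observed counts differ from expected distribution
df = k - 1 = 3
χ² = Σ(O - E)²/E
   = (41 - 47.6)²/47.6 + (45 - 47.8)²/47.8 + (54 - 47.8)²/47.8 + (51 - 47.8)²/47.8
   = 0.915 + 0.164 + 0.804 + 0.214
   = 2.10
p-value = 0.5524

Since p-value > α = 0.01, we fail to reject H₀.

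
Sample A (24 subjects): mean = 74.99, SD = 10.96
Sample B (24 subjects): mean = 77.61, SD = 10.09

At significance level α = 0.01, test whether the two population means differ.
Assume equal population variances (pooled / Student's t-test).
Student's two-sample t-test (equal variances):
H₀: μ₁ = μ₂
H₁: μ₁ ≠ μ₂
df = n₁ + n₂ - 2 = 46
Pooled variance s_p² = [(n₁-1)s₁² + (n₂-1)s₂²] / (n₁ + n₂ - 2) = [(23)(10.96²) + (23)(10.09²)] / 46 = 110.9649
SE = √(s_p²(1/n₁ + 1/n₂)) = √(110.9649 × (1/24 + 1/24)) = 3.0409
t = (x̄₁ - x̄₂) / SE = (74.99 - 77.61) / 3.0409 = -2.62 / 3.0409 = -0.862
p-value = 0.3934

Since p-value > α = 0.01, we fail to reject H₀.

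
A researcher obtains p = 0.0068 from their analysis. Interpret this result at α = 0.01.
Since p = 0.0068 < α = 0.01, reject H₀.
There is sufficient evidence to reject the null hypothesis; the result is statistically significant at the 0.01 level.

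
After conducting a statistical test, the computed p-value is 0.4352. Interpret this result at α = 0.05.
Since p = 0.4352 > α = 0.05, fail to reject H₀.
There is insufficient evidence to reject the null hypothesis; the result is not statistically significant at the 0.05 level.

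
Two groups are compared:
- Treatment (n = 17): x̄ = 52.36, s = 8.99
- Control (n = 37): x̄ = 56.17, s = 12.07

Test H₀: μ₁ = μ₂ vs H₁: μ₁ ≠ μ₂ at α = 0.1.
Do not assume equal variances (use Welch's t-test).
Welch's two-sample t-test:
H₀: μ₁ = μ₂
H₁: μ₁ ≠ μ₂
s₁²/n₁ = 8.99²/17 = 4.7541,  s₂²/n₂ = 12.07²/37 = 3.9374
SE = √(s₁²/n₁ + s₂²/n₂) = √(4.7541 + 3.9374) = 2.9481
df (Welch-Satterthwaite) = (s₁²/n₁ + s₂²/n₂)² / [(s₁²/n₁)²/(n₁-1) + (s₂²/n₂)²/(n₂-1)] ≈ 40.98
t = (x̄₁ - x̄₂) / SE = (52.36 - 56.17) / 2.9481 = -3.81 / 2.9481 = -1.292
p-value = 0.2035

Since p-value > α = 0.1, we fail to reject H₀.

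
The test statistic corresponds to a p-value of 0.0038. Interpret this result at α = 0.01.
Since p = 0.0038 < α = 0.01, reject H₀.
There is sufficient evidence to reject the null hypothesis; the result is statistically significant at the 0.01 level.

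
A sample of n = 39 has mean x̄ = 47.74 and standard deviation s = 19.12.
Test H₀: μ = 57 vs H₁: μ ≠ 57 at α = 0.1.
One-sample t-test:
H₀: μ = 57
H₁: μ ≠ 57
df = n - 1 = 38
t = (x̄ - μ₀) / (s/√n) = (47.74 - 57) / (19.12/√39) = -3.025
p-value = 0.0044

Since p-value < α = 0.1, we reject H₀.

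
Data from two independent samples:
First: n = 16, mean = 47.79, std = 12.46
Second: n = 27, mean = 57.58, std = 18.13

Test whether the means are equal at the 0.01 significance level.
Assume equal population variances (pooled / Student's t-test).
Student's two-sample t-test (equal variances):
H₀: μ₁ = μ₂
H₁: μ₁ ≠ μ₂
df = n₁ + n₂ - 2 = 41
Pooled variance s_p² = [(n₁-1)s₁² + (n₂-1)s₂²] / (n₁ + n₂ - 2) = [(15)(12.46²) + (26)(18.13²)] / 41 = 265.2413
SE = √(s_p²(1/n₁ + 1/n₂)) = √(265.2413 × (1/16 + 1/27)) = 5.1382
t = (x̄₁ - x̄₂) / SE = (47.79 - 57.58) / 5.1382 = -9.79 / 5.1382 = -1.905
p-value = 0.0638

Since p-value > α = 0.01, we fail to reject H₀.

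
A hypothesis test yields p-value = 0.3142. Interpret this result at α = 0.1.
Since p = 0.3142 > α = 0.1, fail to reject H₀.
There is insufficient evidence to reject the null hypothesis; the result is not statistically significant at the 0.1 level.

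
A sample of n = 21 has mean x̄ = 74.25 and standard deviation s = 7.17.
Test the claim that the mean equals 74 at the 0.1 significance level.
One-sample t-test:
H₀: μ = 74
H₁: μ ≠ 74
df = n - 1 = 20
t = (x̄ - μ₀) / (s/√n) = (74.25 - 74) / (7.17/√21) = 0.160
p-value = 0.8747

Since p-value > α = 0.1, we fail to reject H₀.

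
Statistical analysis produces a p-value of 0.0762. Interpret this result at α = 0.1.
Since p = 0.0762 < α = 0.1, reject H₀.
There is sufficient evidence to reject the null hypothesis; the result is statistically significant at the 0.1 level.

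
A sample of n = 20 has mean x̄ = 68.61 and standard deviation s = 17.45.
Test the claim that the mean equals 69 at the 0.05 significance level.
One-sample t-test:
H₀: μ = 69
H₁: μ ≠ 69
df = n - 1 = 19
t = (x̄ - μ₀) / (s/√n) = (68.61 - 69) / (17.45/√20) = -0.100
p-value = 0.9214

Since p-value > α = 0.05, we fail to reject H₀.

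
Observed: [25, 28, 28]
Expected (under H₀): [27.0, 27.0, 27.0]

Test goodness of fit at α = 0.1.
Chi-square goodness of fit test:
H₀: observed counts match expected distribution
H₁: observed counts differ from expected distribution
df = k - 1 = 2
χ² = Σ(O - E)²/E
   = (25 - 27.0)²/27.0 + (28 - 27.0)²/27.0 + (28 - 27.0)²/27.0
   = 0.148 + 0.037 + 0.037
   = 0.22
p-value = 0.8948

Since p-value > α = 0.1, we fail to reject H₀.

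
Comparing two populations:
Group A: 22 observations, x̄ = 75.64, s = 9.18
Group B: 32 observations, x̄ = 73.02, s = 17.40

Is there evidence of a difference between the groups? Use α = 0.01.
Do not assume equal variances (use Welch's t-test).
Welch's two-sample t-test:
H₀: μ₁ = μ₂
H₁: μ₁ ≠ μ₂
s₁²/n₁ = 9.18²/22 = 3.8306,  s₂²/n₂ = 17.40²/32 = 9.4612
SE = √(s₁²/n₁ + s₂²/n₂) = √(3.8306 + 9.4612) = 3.6458
df (Welch-Satterthwaite) = (s₁²/n₁ + s₂²/n₂)² / [(s₁²/n₁)²/(n₁-1) + (s₂²/n₂)²/(n₂-1)] ≈ 49.26
t = (x̄₁ - x̄₂) / SE = (75.64 - 73.02) / 3.6458 = 2.62 / 3.6458 = 0.719
p-value = 0.4758

Since p-value > α = 0.01, we fail to reject H₀.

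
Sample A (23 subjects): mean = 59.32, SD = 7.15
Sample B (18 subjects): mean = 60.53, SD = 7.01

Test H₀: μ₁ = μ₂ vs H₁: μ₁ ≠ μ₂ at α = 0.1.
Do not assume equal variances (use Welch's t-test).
Welch's two-sample t-test:
H₀: μ₁ = μ₂
H₁: μ₁ ≠ μ₂
s₁²/n₁ = 7.15²/23 = 2.2227,  s₂²/n₂ = 7.01²/18 = 2.7300
SE = √(s₁²/n₁ + s₂²/n₂) = √(2.2227 + 2.7300) = 2.2255
df (Welch-Satterthwaite) = (s₁²/n₁ + s₂²/n₂)² / [(s₁²/n₁)²/(n₁-1) + (s₂²/n₂)²/(n₂-1)] ≈ 37.00
t = (x̄₁ - x̄₂) / SE = (59.32 - 60.53) / 2.2255 = -1.21 / 2.2255 = -0.544
p-value = 0.5899

Since p-value > α = 0.1, we fail to reject H₀.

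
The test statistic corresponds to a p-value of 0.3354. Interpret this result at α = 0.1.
Since p = 0.3354 > α = 0.1, fail to reject H₀.
There is insufficient evidence to reject the null hypothesis; the result is not statistically significant at the 0.1 level.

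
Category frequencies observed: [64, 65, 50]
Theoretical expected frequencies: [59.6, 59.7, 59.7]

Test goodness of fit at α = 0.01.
Chi-square goodness of fit test:
H₀: observed counts match expected distribution
H₁: observed counts differ from expected distribution
df = k - 1 = 2
χ² = Σ(O - E)²/E
   = (64 - 59.6)²/59.6 + (65 - 59.7)²/59.7 + (50 - 59.7)²/59.7
   = 0.325 + 0.471 + 1.576
   = 2.37
p-value = 0.3055

Since p-value > α = 0.01, we fail to reject H₀.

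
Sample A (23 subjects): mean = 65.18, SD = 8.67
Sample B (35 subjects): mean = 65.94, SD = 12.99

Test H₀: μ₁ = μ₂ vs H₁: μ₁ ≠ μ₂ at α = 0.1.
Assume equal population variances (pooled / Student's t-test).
Student's two-sample t-test (equal variances):
H₀: μ₁ = μ₂
H₁: μ₁ ≠ μ₂
df = n₁ + n₂ - 2 = 56
Pooled variance s_p² = [(n₁-1)s₁² + (n₂-1)s₂²] / (n₁ + n₂ - 2) = [(22)(8.67²) + (34)(12.99²)] / 56 = 131.9800
SE = √(s_p²(1/n₁ + 1/n₂)) = √(131.9800 × (1/23 + 1/35)) = 3.0837
t = (x̄₁ - x̄₂) / SE = (65.18 - 65.94) / 3.0837 = -0.76 / 3.0837 = -0.246
p-value = 0.8062

Since p-value > α = 0.1, we fail to reject H₀.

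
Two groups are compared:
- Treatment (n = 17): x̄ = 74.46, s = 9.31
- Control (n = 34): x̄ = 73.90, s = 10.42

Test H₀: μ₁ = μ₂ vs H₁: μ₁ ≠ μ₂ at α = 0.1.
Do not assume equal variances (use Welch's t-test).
Welch's two-sample t-test:
H₀: μ₁ = μ₂
H₁: μ₁ ≠ μ₂
s₁²/n₁ = 9.31²/17 = 5.0986,  s₂²/n₂ = 10.42²/34 = 3.1934
SE = √(s₁²/n₁ + s₂²/n₂) = √(5.0986 + 3.1934) = 2.8796
df (Welch-Satterthwaite) = (s₁²/n₁ + s₂²/n₂)² / [(s₁²/n₁)²/(n₁-1) + (s₂²/n₂)²/(n₂-1)] ≈ 35.56
t = (x̄₁ - x̄₂) / SE = (74.46 - 73.90) / 2.8796 = 0.56 / 2.8796 = 0.194
p-value = 0.8469

Since p-value > α = 0.1, we fail to reject H₀.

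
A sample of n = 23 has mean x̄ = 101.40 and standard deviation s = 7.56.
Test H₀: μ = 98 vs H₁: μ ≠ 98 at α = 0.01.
One-sample t-test:
H₀: μ = 98
H₁: μ ≠ 98
df = n - 1 = 22
t = (x̄ - μ₀) / (s/√n) = (101.40 - 98) / (7.56/√23) = 2.157
p-value = 0.0422

Since p-value > α = 0.01, we fail to reject H₀.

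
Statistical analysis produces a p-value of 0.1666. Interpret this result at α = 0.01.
Since p = 0.1666 > α = 0.01, fail to reject H₀.
There is insufficient evidence to reject the null hypothesis; the result is not statistically significant at the 0.01 level.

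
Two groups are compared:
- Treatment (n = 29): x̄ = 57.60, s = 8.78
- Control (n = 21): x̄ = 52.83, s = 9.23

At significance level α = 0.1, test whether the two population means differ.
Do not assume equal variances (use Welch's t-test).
Welch's two-sample t-test:
H₀: μ₁ = μ₂
H₁: μ₁ ≠ μ₂
s₁²/n₁ = 8.78²/29 = 2.6582,  s₂²/n₂ = 9.23²/21 = 4.0568
SE = √(s₁²/n₁ + s₂²/n₂) = √(2.6582 + 4.0568) = 2.5913
df (Welch-Satterthwaite) = (s₁²/n₁ + s₂²/n₂)² / [(s₁²/n₁)²/(n₁-1) + (s₂²/n₂)²/(n₂-1)] ≈ 41.94
t = (x̄₁ - x̄₂) / SE = (57.60 - 52.83) / 2.5913 = 4.77 / 2.5913 = 1.841
p-value = 0.0727

Since p-value < α = 0.1, we reject H₀.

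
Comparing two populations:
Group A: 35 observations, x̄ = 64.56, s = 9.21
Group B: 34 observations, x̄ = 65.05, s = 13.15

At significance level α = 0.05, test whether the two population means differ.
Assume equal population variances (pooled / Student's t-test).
Student's two-sample t-test (equal variances):
H₀: μ₁ = μ₂
H₁: μ₁ ≠ μ₂
df = n₁ + n₂ - 2 = 67
Pooled variance s_p² = [(n₁-1)s₁² + (n₂-1)s₂²] / (n₁ + n₂ - 2) = [(34)(9.21²) + (33)(13.15²)] / 67 = 128.2158
SE = √(s_p²(1/n₁ + 1/n₂)) = √(128.2158 × (1/35 + 1/34)) = 2.7266
t = (x̄₁ - x̄₂) / SE = (64.56 - 65.05) / 2.7266 = -0.49 / 2.7266 = -0.180
p-value = 0.8579

Since p-value > α = 0.05, we fail to reject H₀.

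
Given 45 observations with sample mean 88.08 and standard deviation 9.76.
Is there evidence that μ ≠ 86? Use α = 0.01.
One-sample t-test:
H₀: μ = 86
H₁: μ ≠ 86
df = n - 1 = 44
t = (x̄ - μ₀) / (s/√n) = (88.08 - 86) / (9.76/√45) = 1.430
p-value = 0.1599

Since p-value > α = 0.01, we fail to reject H₀.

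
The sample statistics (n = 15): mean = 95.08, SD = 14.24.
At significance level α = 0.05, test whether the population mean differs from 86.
One-sample t-test:
H₀: μ = 86
H₁: μ ≠ 86
df = n - 1 = 14
t = (x̄ - μ₀) / (s/√n) = (95.08 - 86) / (14.24/√15) = 2.470
p-value = 0.0270

Since p-value < α = 0.05, we reject H₀.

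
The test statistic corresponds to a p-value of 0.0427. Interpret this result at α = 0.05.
Since p = 0.0427 < α = 0.05, reject H₀.
There is sufficient evidence to reject the null hypothesis; the result is statistically significant at the 0.05 level.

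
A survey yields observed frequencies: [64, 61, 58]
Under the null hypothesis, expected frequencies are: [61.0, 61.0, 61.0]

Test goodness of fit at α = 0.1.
Chi-square goodness of fit test:
H₀: observed counts match expected distribution
H₁: observed counts differ from expected distribution
df = k - 1 = 2
χ² = Σ(O - E)²/E
   = (64 - 61.0)²/61.0 + (61 - 61.0)²/61.0 + (58 - 61.0)²/61.0
   = 0.148 + 0.000 + 0.148
   = 0.30
p-value = 0.8628

Since p-value > α = 0.1, we fail to reject H₀.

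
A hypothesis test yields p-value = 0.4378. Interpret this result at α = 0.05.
Since p = 0.4378 > α = 0.05, fail to reject H₀.
There is insufficient evidence to reject the null hypothesis; the result is not statistically significant at the 0.05 level.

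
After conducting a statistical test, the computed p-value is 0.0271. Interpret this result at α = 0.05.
Since p = 0.0271 < α = 0.05, reject H₀.
There is sufficient evidence to reject the null hypothesis; the result is statistically significant at the 0.05 level.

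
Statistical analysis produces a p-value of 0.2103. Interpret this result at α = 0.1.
Since p = 0.2103 > α = 0.1, fail to reject H₀.
There is insufficient evidence to reject the null hypothesis; the result is not statistically significant at the 0.1 level.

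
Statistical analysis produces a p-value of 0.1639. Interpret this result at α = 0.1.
Since p = 0.1639 > α = 0.1, fail to reject H₀.
There is insufficient evidence to reject the null hypothesis; the result is not statistically significant at the 0.1 level.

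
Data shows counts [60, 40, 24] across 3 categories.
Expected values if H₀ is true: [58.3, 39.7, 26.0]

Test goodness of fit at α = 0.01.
Chi-square goodness of fit test:
H₀: observed counts match expected distribution
H₁: observed counts differ from expected distribution
df = k - 1 = 2
χ² = Σ(O - E)²/E
   = (60 - 58.3)²/58.3 + (40 - 39.7)²/39.7 + (24 - 26.0)²/26.0
   = 0.050 + 0.002 + 0.154
   = 0.21
p-value = 0.9023

Since p-value > α = 0.01, we fail to reject H₀.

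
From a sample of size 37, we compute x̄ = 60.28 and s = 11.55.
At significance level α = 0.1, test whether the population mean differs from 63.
One-sample t-test:
H₀: μ = 63
H₁: μ ≠ 63
df = n - 1 = 36
t = (x̄ - μ₀) / (s/√n) = (60.28 - 63) / (11.55/√37) = -1.432
p-value = 0.1606

Since p-value > α = 0.1, we fail to reject H₀.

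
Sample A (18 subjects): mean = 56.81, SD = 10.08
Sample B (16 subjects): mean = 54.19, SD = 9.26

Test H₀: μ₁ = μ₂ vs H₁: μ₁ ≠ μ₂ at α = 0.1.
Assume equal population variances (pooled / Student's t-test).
Student's two-sample t-test (equal variances):
H₀: μ₁ = μ₂
H₁: μ₁ ≠ μ₂
df = n₁ + n₂ - 2 = 32
Pooled variance s_p² = [(n₁-1)s₁² + (n₂-1)s₂²] / (n₁ + n₂ - 2) = [(17)(10.08²) + (15)(9.26²)] / 32 = 94.1726
SE = √(s_p²(1/n₁ + 1/n₂)) = √(94.1726 × (1/18 + 1/16)) = 3.3343
t = (x̄₁ - x̄₂) / SE = (56.81 - 54.19) / 3.3343 = 2.62 / 3.3343 = 0.786
p-value = 0.4378

Since p-value > α = 0.1, we fail to reject H₀.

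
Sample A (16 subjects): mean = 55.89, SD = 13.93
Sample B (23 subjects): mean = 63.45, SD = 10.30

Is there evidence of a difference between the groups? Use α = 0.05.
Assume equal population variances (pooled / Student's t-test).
Student's two-sample t-test (equal variances):
H₀: μ₁ = μ₂
H₁: μ₁ ≠ μ₂
df = n₁ + n₂ - 2 = 37
Pooled variance s_p² = [(n₁-1)s₁² + (n₂-1)s₂²] / (n₁ + n₂ - 2) = [(15)(13.93²) + (22)(10.30²)] / 37 = 141.7474
SE = √(s_p²(1/n₁ + 1/n₂)) = √(141.7474 × (1/16 + 1/23)) = 3.8758
t = (x̄₁ - x̄₂) / SE = (55.89 - 63.45) / 3.8758 = -7.56 / 3.8758 = -1.951
p-value = 0.0587

Since p-value > α = 0.05, we fail to reject H₀.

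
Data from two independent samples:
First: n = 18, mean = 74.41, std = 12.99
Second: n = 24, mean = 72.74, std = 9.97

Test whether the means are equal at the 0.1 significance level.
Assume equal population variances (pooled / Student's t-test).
Student's two-sample t-test (equal variances):
H₀: μ₁ = μ₂
H₁: μ₁ ≠ μ₂
df = n₁ + n₂ - 2 = 40
Pooled variance s_p² = [(n₁-1)s₁² + (n₂-1)s₂²] / (n₁ + n₂ - 2) = [(17)(12.99²) + (23)(9.97²)] / 40 = 128.8701
SE = √(s_p²(1/n₁ + 1/n₂)) = √(128.8701 × (1/18 + 1/24)) = 3.5396
t = (x̄₁ - x̄₂) / SE = (74.41 - 72.74) / 3.5396 = 1.67 / 3.5396 = 0.472
p-value = 0.6396

Since p-value > α = 0.1, we fail to reject H₀.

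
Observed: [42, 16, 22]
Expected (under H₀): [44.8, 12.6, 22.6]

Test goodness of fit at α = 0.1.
Chi-square goodness of fit test:
H₀: observed counts match expected distribution
H₁: observed counts differ from expected distribution
df = k - 1 = 2
χ² = Σ(O - E)²/E
   = (42 - 44.8)²/44.8 + (16 - 12.6)²/12.6 + (22 - 22.6)²/22.6
   = 0.175 + 0.917 + 0.016
   = 1.11
p-value = 0.5745

Since p-value > α = 0.1, we fail to reject H₀.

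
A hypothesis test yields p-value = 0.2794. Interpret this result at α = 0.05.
Since p = 0.2794 > α = 0.05, fail to reject H₀.
There is insufficient evidence to reject the null hypothesis; the result is not statistically significant at the 0.05 level.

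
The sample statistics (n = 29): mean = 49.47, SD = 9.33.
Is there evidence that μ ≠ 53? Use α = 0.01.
One-sample t-test:
H₀: μ = 53
H₁: μ ≠ 53
df = n - 1 = 28
t = (x̄ - μ₀) / (s/√n) = (49.47 - 53) / (9.33/√29) = -2.037
p-value = 0.0512

Since p-value > α = 0.01, we fail to reject H₀.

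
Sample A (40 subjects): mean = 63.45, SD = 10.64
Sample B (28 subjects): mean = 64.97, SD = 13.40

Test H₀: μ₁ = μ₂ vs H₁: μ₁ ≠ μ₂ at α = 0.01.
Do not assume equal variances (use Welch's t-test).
Welch's two-sample t-test:
H₀: μ₁ = μ₂
H₁: μ₁ ≠ μ₂
s₁²/n₁ = 10.64²/40 = 2.8302,  s₂²/n₂ = 13.40²/28 = 6.4129
SE = √(s₁²/n₁ + s₂²/n₂) = √(2.8302 + 6.4129) = 3.0402
df (Welch-Satterthwaite) = (s₁²/n₁ + s₂²/n₂)² / [(s₁²/n₁)²/(n₁-1) + (s₂²/n₂)²/(n₂-1)] ≈ 49.43
t = (x̄₁ - x̄₂) / SE = (63.45 - 64.97) / 3.0402 = -1.52 / 3.0402 = -0.500
p-value = 0.6193

Since p-value > α = 0.01, we fail to reject H₀.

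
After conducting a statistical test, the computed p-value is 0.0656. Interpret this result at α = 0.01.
Since p = 0.0656 > α = 0.01, fail to reject H₀.
There is insufficient evidence to reject the null hypothesis; the result is not statistically significant at the 0.01 level.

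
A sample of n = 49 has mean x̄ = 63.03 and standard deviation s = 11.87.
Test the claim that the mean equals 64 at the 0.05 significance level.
One-sample t-test:
H₀: μ = 64
H₁: μ ≠ 64
df = n - 1 = 48
t = (x̄ - μ₀) / (s/√n) = (63.03 - 64) / (11.87/√49) = -0.572
p-value = 0.5700

Since p-value > α = 0.05, we fail to reject H₀.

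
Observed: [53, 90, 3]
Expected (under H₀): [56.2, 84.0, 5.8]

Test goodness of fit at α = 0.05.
Chi-square goodness of fit test:
H₀: observed counts match expected distribution
H₁: observed counts differ from expected distribution
df = k - 1 = 2
χ² = Σ(O - E)²/E
   = (53 - 56.2)²/56.2 + (90 - 84.0)²/84.0 + (3 - 5.8)²/5.8
   = 0.182 + 0.429 + 1.352
   = 1.96
p-value = 0.3748

Since p-value > α = 0.05, we fail to reject H₀.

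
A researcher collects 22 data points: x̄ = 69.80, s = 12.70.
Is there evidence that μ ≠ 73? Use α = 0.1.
One-sample t-test:
H₀: μ = 73
H₁: μ ≠ 73
df = n - 1 = 21
t = (x̄ - μ₀) / (s/√n) = (69.80 - 73) / (12.70/√22) = -1.182
p-value = 0.2505

Since p-value > α = 0.1, we fail to reject H₀.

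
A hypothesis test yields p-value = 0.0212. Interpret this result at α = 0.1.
Since p = 0.0212 < α = 0.1, reject H₀.
There is sufficient evidence to reject the null hypothesis; the result is statistically significant at the 0.1 level.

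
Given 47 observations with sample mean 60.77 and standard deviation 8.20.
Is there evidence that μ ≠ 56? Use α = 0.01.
One-sample t-test:
H₀: μ = 56
H₁: μ ≠ 56
df = n - 1 = 46
t = (x̄ - μ₀) / (s/√n) = (60.77 - 56) / (8.20/√47) = 3.988
p-value = 0.0002

Since p-value < α = 0.01, we reject H₀.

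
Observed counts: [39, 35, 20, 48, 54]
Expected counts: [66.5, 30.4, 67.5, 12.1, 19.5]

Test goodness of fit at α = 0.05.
Chi-square goodness of fit test:
H₀: observed counts match expected distribution
H₁: observed counts differ from expected distribution
df = k - 1 = 4
χ² = Σ(O - E)²/E
   = (39 - 66.5)²/66.5 + (35 - 30.4)²/30.4 + (20 - 67.5)²/67.5 + (48 - 12.1)²/12.1 + (54 - 19.5)²/19.5
   = 11.372 + 0.696 + 33.426 + 106.513 + 61.038
   = 213.05
p-value < 0.0001

Since p-value < α = 0.05, we reject H₀.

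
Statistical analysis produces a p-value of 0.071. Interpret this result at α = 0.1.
Since p = 0.071 < α = 0.1, reject H₀.
There is sufficient evidence to reject the null hypothesis; the result is statistically significant at the 0.1 level.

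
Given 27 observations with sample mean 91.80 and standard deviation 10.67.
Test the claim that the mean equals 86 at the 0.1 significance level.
One-sample t-test:
H₀: μ = 86
H₁: μ ≠ 86
df = n - 1 = 26
t = (x̄ - μ₀) / (s/√n) = (91.80 - 86) / (10.67/√27) = 2.825
p-value = 0.0090

Since p-value < α = 0.1, we reject H₀.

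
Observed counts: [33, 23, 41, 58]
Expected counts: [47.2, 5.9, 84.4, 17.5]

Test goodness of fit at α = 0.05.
Chi-square goodness of fit test:
H₀: observed counts match expected distribution
H₁: observed counts differ from expected distribution
df = k - 1 = 3
χ² = Σ(O - E)²/E
   = (33 - 47.2)²/47.2 + (23 - 5.9)²/5.9 + (41 - 84.4)²/84.4 + (58 - 17.5)²/17.5
   = 4.272 + 49.561 + 22.317 + 93.729
   = 169.88
p-value < 0.0001

Since p-value < α = 0.05, we reject H₀.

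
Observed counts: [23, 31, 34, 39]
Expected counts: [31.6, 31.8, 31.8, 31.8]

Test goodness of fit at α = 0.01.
Chi-square goodness of fit test:
H₀: observed counts match expected distribution
H₁: observed counts differ from expected distribution
df = k - 1 = 3
χ² = Σ(O - E)²/E
   = (23 - 31.6)²/31.6 + (31 - 31.8)²/31.8 + (34 - 31.8)²/31.8 + (39 - 31.8)²/31.8
   = 2.341 + 0.020 + 0.152 + 1.630
   = 4.14
p-value = 0.2464

Since p-value > α = 0.01, we fail to reject H₀.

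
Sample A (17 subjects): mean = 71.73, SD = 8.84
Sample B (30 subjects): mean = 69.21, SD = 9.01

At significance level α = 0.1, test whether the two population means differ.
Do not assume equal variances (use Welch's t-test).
Welch's two-sample t-test:
H₀: μ₁ = μ₂
H₁: μ₁ ≠ μ₂
s₁²/n₁ = 8.84²/17 = 4.5968,  s₂²/n₂ = 9.01²/30 = 2.7060
SE = √(s₁²/n₁ + s₂²/n₂) = √(4.5968 + 2.7060) = 2.7024
df (Welch-Satterthwaite) = (s₁²/n₁ + s₂²/n₂)² / [(s₁²/n₁)²/(n₁-1) + (s₂²/n₂)²/(n₂-1)] ≈ 33.90
t = (x̄₁ - x̄₂) / SE = (71.73 - 69.21) / 2.7024 = 2.52 / 2.7024 = 0.933
p-value = 0.3577

Since p-value > α = 0.1, we fail to reject H₀.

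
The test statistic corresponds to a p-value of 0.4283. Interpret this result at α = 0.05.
Since p = 0.4283 > α = 0.05, fail to reject H₀.
There is insufficient evidence to reject the null hypothesis; the result is not statistically significant at the 0.05 level.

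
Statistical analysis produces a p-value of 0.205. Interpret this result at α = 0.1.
Since p = 0.205 > α = 0.1, fail to reject H₀.
There is insufficient evidence to reject the null hypothesis; the result is not statistically significant at the 0.1 level.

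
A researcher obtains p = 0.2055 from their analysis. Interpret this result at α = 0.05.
Since p = 0.2055 > α = 0.05, fail to reject H₀.
There is insufficient evidence to reject the null hypothesis; the result is not statistically significant at the 0.05 level.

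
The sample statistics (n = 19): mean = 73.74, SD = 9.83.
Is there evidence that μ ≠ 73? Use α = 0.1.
One-sample t-test:
H₀: μ = 73
H₁: μ ≠ 73
df = n - 1 = 18
t = (x̄ - μ₀) / (s/√n) = (73.74 - 73) / (9.83/√19) = 0.328
p-value = 0.7466

Since p-value > α = 0.1, we fail to reject H₀.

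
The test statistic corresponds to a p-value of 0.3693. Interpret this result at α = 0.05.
Since p = 0.3693 > α = 0.05, fail to reject H₀.
There is insufficient evidence to reject the null hypothesis; the result is not statistically significant at the 0.05 level.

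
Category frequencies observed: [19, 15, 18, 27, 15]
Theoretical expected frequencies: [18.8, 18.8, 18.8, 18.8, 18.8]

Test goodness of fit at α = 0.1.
Chi-square goodness of fit test:
H₀: observed counts match expected distribution
H₁: observed counts differ from expected distribution
df = k - 1 = 4
χ² = Σ(O - E)²/E
   = (19 - 18.8)²/18.8 + (15 - 18.8)²/18.8 + (18 - 18.8)²/18.8 + (27 - 18.8)²/18.8 + (15 - 18.8)²/18.8
   = 0.002 + 0.768 + 0.034 + 3.577 + 0.768
   = 5.15
p-value = 0.2724

Since p-value > α = 0.1, we fail to reject H₀.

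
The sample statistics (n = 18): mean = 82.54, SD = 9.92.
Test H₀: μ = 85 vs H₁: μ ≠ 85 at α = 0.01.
One-sample t-test:
H₀: μ = 85
H₁: μ ≠ 85
df = n - 1 = 17
t = (x̄ - μ₀) / (s/√n) = (82.54 - 85) / (9.92/√18) = -1.052
p-value = 0.3075

Since p-value > α = 0.01, we fail to reject H₀.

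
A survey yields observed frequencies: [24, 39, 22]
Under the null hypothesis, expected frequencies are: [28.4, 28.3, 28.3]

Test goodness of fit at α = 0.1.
Chi-square goodness of fit test:
H₀: observed counts match expected distribution
H₁: observed counts differ from expected distribution
df = k - 1 = 2
χ² = Σ(O - E)²/E
   = (24 - 28.4)²/28.4 + (39 - 28.3)²/28.3 + (22 - 28.3)²/28.3
   = 0.682 + 4.046 + 1.402
   = 6.13
p-value = 0.0467

Since p-value < α = 0.1, we reject H₀.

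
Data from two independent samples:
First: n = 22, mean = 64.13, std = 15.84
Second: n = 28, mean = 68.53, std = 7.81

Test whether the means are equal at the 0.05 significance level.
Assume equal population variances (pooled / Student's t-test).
Student's two-sample t-test (equal variances):
H₀: μ₁ = μ₂
H₁: μ₁ ≠ μ₂
df = n₁ + n₂ - 2 = 48
Pooled variance s_p² = [(n₁-1)s₁² + (n₂-1)s₂²] / (n₁ + n₂ - 2) = [(21)(15.84²) + (27)(7.81²)] / 48 = 144.0815
SE = √(s_p²(1/n₁ + 1/n₂)) = √(144.0815 × (1/22 + 1/28)) = 3.4198
t = (x̄₁ - x̄₂) / SE = (64.13 - 68.53) / 3.4198 = -4.40 / 3.4198 = -1.287
p-value = 0.2044

Since p-value > α = 0.05, we fail to reject H₀.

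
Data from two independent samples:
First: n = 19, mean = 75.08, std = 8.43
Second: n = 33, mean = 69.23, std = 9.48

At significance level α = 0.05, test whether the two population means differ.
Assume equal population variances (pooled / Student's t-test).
Student's two-sample t-test (equal variances):
H₀: μ₁ = μ₂
H₁: μ₁ ≠ μ₂
df = n₁ + n₂ - 2 = 50
Pooled variance s_p² = [(n₁-1)s₁² + (n₂-1)s₂²] / (n₁ + n₂ - 2) = [(18)(8.43²) + (32)(9.48²)] / 50 = 83.1004
SE = √(s_p²(1/n₁ + 1/n₂)) = √(83.1004 × (1/19 + 1/33)) = 2.6252
t = (x̄₁ - x̄₂) / SE = (75.08 - 69.23) / 2.6252 = 5.85 / 2.6252 = 2.228
p-value = 0.0304

Since p-value < α = 0.05, we reject H₀.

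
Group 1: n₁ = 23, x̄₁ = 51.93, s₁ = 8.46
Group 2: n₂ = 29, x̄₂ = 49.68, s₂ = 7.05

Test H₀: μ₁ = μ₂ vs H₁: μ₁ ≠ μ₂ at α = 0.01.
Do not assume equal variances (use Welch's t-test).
Welch's two-sample t-test:
H₀: μ₁ = μ₂
H₁: μ₁ ≠ μ₂
s₁²/n₁ = 8.46²/23 = 3.1118,  s₂²/n₂ = 7.05²/29 = 1.7139
SE = √(s₁²/n₁ + s₂²/n₂) = √(3.1118 + 1.7139) = 2.1967
df (Welch-Satterthwaite) = (s₁²/n₁ + s₂²/n₂)² / [(s₁²/n₁)²/(n₁-1) + (s₂²/n₂)²/(n₂-1)] ≈ 42.72
t = (x̄₁ - x̄₂) / SE = (51.93 - 49.68) / 2.1967 = 2.25 / 2.1967 = 1.024
p-value = 0.3115

Since p-value > α = 0.01, we fail to reject H₀.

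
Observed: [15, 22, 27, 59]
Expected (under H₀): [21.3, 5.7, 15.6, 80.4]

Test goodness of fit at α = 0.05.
Chi-square goodness of fit test:
H₀: observed counts match expected distribution
H₁: observed counts differ from expected distribution
df = k - 1 = 3
χ² = Σ(O - E)²/E
   = (15 - 21.3)²/21.3 + (22 - 5.7)²/5.7 + (27 - 15.6)²/15.6 + (59 - 80.4)²/80.4
   = 1.863 + 46.612 + 8.331 + 5.696
   = 62.50
p-value < 0.0001

Since p-value < α = 0.05, we reject H₀.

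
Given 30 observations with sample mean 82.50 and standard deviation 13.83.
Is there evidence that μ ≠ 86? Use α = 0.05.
One-sample t-test:
H₀: μ = 86
H₁: μ ≠ 86
df = n - 1 = 29
t = (x̄ - μ₀) / (s/√n) = (82.50 - 86) / (13.83/√30) = -1.386
p-value = 0.1763

Since p-value > α = 0.05, we fail to reject H₀.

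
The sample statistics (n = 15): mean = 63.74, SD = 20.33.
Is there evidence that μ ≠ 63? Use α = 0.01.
One-sample t-test:
H₀: μ = 63
H₁: μ ≠ 63
df = n - 1 = 14
t = (x̄ - μ₀) / (s/√n) = (63.74 - 63) / (20.33/√15) = 0.141
p-value = 0.8899

Since p-value > α = 0.01, we fail to reject H₀.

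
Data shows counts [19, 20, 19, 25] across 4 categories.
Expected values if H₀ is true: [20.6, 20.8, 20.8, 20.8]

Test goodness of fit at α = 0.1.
Chi-square goodness of fit test:
H₀: observed counts match expected distribution
H₁: observed counts differ from expected distribution
df = k - 1 = 3
χ² = Σ(O - E)²/E
   = (19 - 20.6)²/20.6 + (20 - 20.8)²/20.8 + (19 - 20.8)²/20.8 + (25 - 20.8)²/20.8
   = 0.124 + 0.031 + 0.156 + 0.848
   = 1.16
p-value = 0.7629

Since p-value > α = 0.1, we fail to reject H₀.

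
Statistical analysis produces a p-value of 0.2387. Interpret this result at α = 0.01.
Since p = 0.2387 > α = 0.01, fail to reject H₀.
There is insufficient evidence to reject the null hypothesis; the result is not statistically significant at the 0.01 level.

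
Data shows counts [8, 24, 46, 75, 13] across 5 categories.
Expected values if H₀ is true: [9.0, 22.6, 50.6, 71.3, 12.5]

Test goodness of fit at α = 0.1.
Chi-square goodness of fit test:
H₀: observed counts match expected distribution
H₁: observed counts differ from expected distribution
df = k - 1 = 4
χ² = Σ(O - E)²/E
   = (8 - 9.0)²/9.0 + (24 - 22.6)²/22.6 + (46 - 50.6)²/50.6 + (75 - 71.3)²/71.3 + (13 - 12.5)²/12.5
   = 0.111 + 0.087 + 0.418 + 0.192 + 0.020
   = 0.83
p-value = 0.9347

Since p-value > α = 0.1, we fail to reject H₀.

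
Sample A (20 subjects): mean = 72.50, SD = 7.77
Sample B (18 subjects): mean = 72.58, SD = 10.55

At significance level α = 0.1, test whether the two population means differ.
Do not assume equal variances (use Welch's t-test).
Welch's two-sample t-test:
H₀: μ₁ = μ₂
H₁: μ₁ ≠ μ₂
s₁²/n₁ = 7.77²/20 = 3.0186,  s₂²/n₂ = 10.55²/18 = 6.1835
SE = √(s₁²/n₁ + s₂²/n₂) = √(3.0186 + 6.1835) = 3.0335
df (Welch-Satterthwaite) = (s₁²/n₁ + s₂²/n₂)² / [(s₁²/n₁)²/(n₁-1) + (s₂²/n₂)²/(n₂-1)] ≈ 31.03
t = (x̄₁ - x̄₂) / SE = (72.50 - 72.58) / 3.0335 = -0.08 / 3.0335 = -0.026
p-value = 0.9791

Since p-value > α = 0.1, we fail to reject H₀.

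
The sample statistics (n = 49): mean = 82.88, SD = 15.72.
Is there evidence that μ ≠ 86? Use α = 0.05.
One-sample t-test:
H₀: μ = 86
H₁: μ ≠ 86
df = n - 1 = 48
t = (x̄ - μ₀) / (s/√n) = (82.88 - 86) / (15.72/√49) = -1.389
p-value = 0.1711

Since p-value > α = 0.05, we fail to reject H₀.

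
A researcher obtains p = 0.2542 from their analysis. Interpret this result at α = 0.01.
Since p = 0.2542 > α = 0.01, fail to reject H₀.
There is insufficient evidence to reject the null hypothesis; the result is not statistically significant at the 0.01 level.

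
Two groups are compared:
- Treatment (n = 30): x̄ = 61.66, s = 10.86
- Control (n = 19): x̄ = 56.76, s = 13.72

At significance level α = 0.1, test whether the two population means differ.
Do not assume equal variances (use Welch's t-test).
Welch's two-sample t-test:
H₀: μ₁ = μ₂
H₁: μ₁ ≠ μ₂
s₁²/n₁ = 10.86²/30 = 3.9313,  s₂²/n₂ = 13.72²/19 = 9.9073
SE = √(s₁²/n₁ + s₂²/n₂) = √(3.9313 + 9.9073) = 3.7200
df (Welch-Satterthwaite) = (s₁²/n₁ + s₂²/n₂)² / [(s₁²/n₁)²/(n₁-1) + (s₂²/n₂)²/(n₂-1)] ≈ 31.99
t = (x̄₁ - x̄₂) / SE = (61.66 - 56.76) / 3.7200 = 4.90 / 3.7200 = 1.317
p-value = 0.1971

Since p-value > α = 0.1, we fail to reject H₀.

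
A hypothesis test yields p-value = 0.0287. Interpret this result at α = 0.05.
Since p = 0.0287 < α = 0.05, reject H₀.
There is sufficient evidence to reject the null hypothesis; the result is statistically significant at the 0.05 level.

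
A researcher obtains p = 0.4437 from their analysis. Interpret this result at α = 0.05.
Since p = 0.4437 > α = 0.05, fail to reject H₀.
There is insufficient evidence to reject the null hypothesis; the result is not statistically significant at the 0.05 level.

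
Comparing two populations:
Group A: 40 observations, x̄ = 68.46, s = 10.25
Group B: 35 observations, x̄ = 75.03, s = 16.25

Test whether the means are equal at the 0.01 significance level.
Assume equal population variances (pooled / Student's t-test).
Student's two-sample t-test (equal variances):
H₀: μ₁ = μ₂
H₁: μ₁ ≠ μ₂
df = n₁ + n₂ - 2 = 73
Pooled variance s_p² = [(n₁-1)s₁² + (n₂-1)s₂²] / (n₁ + n₂ - 2) = [(39)(10.25²) + (34)(16.25²)] / 73 = 179.1173
SE = √(s_p²(1/n₁ + 1/n₂)) = √(179.1173 × (1/40 + 1/35)) = 3.0977
t = (x̄₁ - x̄₂) / SE = (68.46 - 75.03) / 3.0977 = -6.57 / 3.0977 = -2.121
p-value = 0.0373

Since p-value > α = 0.01, we fail to reject H₀.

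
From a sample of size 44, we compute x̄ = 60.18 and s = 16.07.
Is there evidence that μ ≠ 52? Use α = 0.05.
One-sample t-test:
H₀: μ = 52
H₁: μ ≠ 52
df = n - 1 = 43
t = (x̄ - μ₀) / (s/√n) = (60.18 - 52) / (16.07/√44) = 3.376
p-value = 0.0016

Since p-value < α = 0.05, we reject H₀.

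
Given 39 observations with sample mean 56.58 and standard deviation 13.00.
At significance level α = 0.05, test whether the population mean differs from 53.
One-sample t-test:
H₀: μ = 53
H₁: μ ≠ 53
df = n - 1 = 38
t = (x̄ - μ₀) / (s/√n) = (56.58 - 53) / (13.00/√39) = 1.720
p-value = 0.0936

Since p-value > α = 0.05, we fail to reject H₀.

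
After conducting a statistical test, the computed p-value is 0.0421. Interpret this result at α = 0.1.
Since p = 0.0421 < α = 0.1, reject H₀.
There is sufficient evidence to reject the null hypothesis; the result is statistically significant at the 0.1 level.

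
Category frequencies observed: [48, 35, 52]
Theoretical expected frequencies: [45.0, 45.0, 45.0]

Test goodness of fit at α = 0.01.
Chi-square goodness of fit test:
H₀: observed counts match expected distribution
H₁: observed counts differ from expected distribution
df = k - 1 = 2
χ² = Σ(O - E)²/E
   = (48 - 45.0)²/45.0 + (35 - 45.0)²/45.0 + (52 - 45.0)²/45.0
   = 0.200 + 2.222 + 1.089
   = 3.51
p-value = 0.1728

Since p-value > α = 0.01, we fail to reject H₀.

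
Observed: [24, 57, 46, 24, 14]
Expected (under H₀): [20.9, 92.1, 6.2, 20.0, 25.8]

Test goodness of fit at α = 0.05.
Chi-square goodness of fit test:
H₀: observed counts match expected distribution
H₁: observed counts differ from expected distribution
df = k - 1 = 4
χ² = Σ(O - E)²/E
   = (24 - 20.9)²/20.9 + (57 - 92.1)²/92.1 + (46 - 6.2)²/6.2 + (24 - 20.0)²/20.0 + (14 - 25.8)²/25.8
   = 0.460 + 13.377 + 255.490 + 0.800 + 5.397
   = 275.52
p-value < 0.0001

Since p-value < α = 0.05, we reject H₀.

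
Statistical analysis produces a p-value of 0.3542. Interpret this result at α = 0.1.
Since p = 0.3542 > α = 0.1, fail to reject H₀.
There is insufficient evidence to reject the null hypothesis; the result is not statistically significant at the 0.1 level.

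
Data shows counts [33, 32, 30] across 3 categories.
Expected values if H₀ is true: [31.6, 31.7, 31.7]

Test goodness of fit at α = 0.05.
Chi-square goodness of fit test:
H₀: observed counts match expected distribution
H₁: observed counts differ from expected distribution
df = k - 1 = 2
χ² = Σ(O - E)²/E
   = (33 - 31.6)²/31.6 + (32 - 31.7)²/31.7 + (30 - 31.7)²/31.7
   = 0.062 + 0.003 + 0.091
   = 0.16
p-value = 0.9249

Since p-value > α = 0.05, we fail to reject H₀.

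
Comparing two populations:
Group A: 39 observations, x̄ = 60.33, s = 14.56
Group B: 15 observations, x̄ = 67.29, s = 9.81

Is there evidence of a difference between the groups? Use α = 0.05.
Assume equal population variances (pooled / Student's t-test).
Student's two-sample t-test (equal variances):
H₀: μ₁ = μ₂
H₁: μ₁ ≠ μ₂
df = n₁ + n₂ - 2 = 52
Pooled variance s_p² = [(n₁-1)s₁² + (n₂-1)s₂²] / (n₁ + n₂ - 2) = [(38)(14.56²) + (14)(9.81²)] / 52 = 180.8281
SE = √(s_p²(1/n₁ + 1/n₂)) = √(180.8281 × (1/39 + 1/15)) = 4.0856
t = (x̄₁ - x̄₂) / SE = (60.33 - 67.29) / 4.0856 = -6.96 / 4.0856 = -1.704
p-value = 0.0944

Since p-value > α = 0.05, we fail to reject H₀.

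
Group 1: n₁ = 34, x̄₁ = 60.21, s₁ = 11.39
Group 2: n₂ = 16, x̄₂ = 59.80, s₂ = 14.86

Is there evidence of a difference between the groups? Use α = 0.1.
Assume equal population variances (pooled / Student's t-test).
Student's two-sample t-test (equal variances):
H₀: μ₁ = μ₂
H₁: μ₁ ≠ μ₂
df = n₁ + n₂ - 2 = 48
Pooled variance s_p² = [(n₁-1)s₁² + (n₂-1)s₂²] / (n₁ + n₂ - 2) = [(33)(11.39²) + (15)(14.86²)] / 48 = 158.1969
SE = √(s_p²(1/n₁ + 1/n₂)) = √(158.1969 × (1/34 + 1/16)) = 3.8132
t = (x̄₁ - x̄₂) / SE = (60.21 - 59.80) / 3.8132 = 0.41 / 3.8132 = 0.108
p-value = 0.9148

Since p-value > α = 0.1, we fail to reject H₀.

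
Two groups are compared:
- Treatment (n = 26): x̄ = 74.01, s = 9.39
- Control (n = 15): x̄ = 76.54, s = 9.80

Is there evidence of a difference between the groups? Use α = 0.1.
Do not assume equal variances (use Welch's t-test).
Welch's two-sample t-test:
H₀: μ₁ = μ₂
H₁: μ₁ ≠ μ₂
s₁²/n₁ = 9.39²/26 = 3.3912,  s₂²/n₂ = 9.80²/15 = 6.4027
SE = √(s₁²/n₁ + s₂²/n₂) = √(3.3912 + 6.4027) = 3.1295
df (Welch-Satterthwaite) = (s₁²/n₁ + s₂²/n₂)² / [(s₁²/n₁)²/(n₁-1) + (s₂²/n₂)²/(n₂-1)] ≈ 28.31
t = (x̄₁ - x̄₂) / SE = (74.01 - 76.54) / 3.1295 = -2.53 / 3.1295 = -0.808
p-value = 0.4256

Since p-value > α = 0.1, we fail to reject H₀.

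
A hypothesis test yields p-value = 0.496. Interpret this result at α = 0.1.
Since p = 0.496 > α = 0.1, fail to reject H₀.
There is insufficient evidence to reject the null hypothesis; the result is not statistically significant at the 0.1 level.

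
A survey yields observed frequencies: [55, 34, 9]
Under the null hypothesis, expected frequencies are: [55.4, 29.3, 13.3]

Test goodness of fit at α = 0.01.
Chi-square goodness of fit test:
H₀: observed counts match expected distribution
H₁: observed counts differ from expected distribution
df = k - 1 = 2
χ² = Σ(O - E)²/E
   = (55 - 55.4)²/55.4 + (34 - 29.3)²/29.3 + (9 - 13.3)²/13.3
   = 0.003 + 0.754 + 1.390
   = 2.15
p-value = 0.3418

Since p-value > α = 0.01, we fail to reject H₀.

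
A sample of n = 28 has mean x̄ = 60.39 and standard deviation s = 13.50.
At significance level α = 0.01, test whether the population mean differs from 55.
One-sample t-test:
H₀: μ = 55
H₁: μ ≠ 55
df = n - 1 = 27
t = (x̄ - μ₀) / (s/√n) = (60.39 - 55) / (13.50/√28) = 2.113
p-value = 0.0440

Since p-value > α = 0.01, we fail to reject H₀.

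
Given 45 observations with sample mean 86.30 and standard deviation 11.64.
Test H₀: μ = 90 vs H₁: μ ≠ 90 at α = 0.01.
One-sample t-test:
H₀: μ = 90
H₁: μ ≠ 90
df = n - 1 = 44
t = (x̄ - μ₀) / (s/√n) = (86.30 - 90) / (11.64/√45) = -2.132
p-value = 0.0386

Since p-value > α = 0.01, we fail to reject H₀.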